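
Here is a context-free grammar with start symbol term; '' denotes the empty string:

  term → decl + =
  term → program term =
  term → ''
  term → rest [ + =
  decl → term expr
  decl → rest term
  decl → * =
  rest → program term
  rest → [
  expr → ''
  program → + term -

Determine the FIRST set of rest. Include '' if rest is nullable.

{ +, [ }

From rest → program term: add FIRST(program) = { + }.
rest → [ contributes {[}.
Union: FIRST(rest) = { +, [ }.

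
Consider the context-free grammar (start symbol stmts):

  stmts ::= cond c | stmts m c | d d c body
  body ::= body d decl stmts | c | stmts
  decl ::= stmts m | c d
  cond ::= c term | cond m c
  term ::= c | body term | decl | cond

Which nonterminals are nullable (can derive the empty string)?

{ } (none)

No nonterminal has an empty production or an RHS whose symbols are all nullable.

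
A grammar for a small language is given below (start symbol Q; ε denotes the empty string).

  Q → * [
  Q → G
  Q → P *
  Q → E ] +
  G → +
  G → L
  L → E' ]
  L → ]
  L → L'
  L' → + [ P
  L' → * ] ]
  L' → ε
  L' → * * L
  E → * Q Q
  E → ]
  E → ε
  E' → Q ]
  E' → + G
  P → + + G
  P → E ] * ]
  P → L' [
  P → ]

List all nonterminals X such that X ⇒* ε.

{ E, G, L, L', Q }

Directly nullable (have an ε-production): L', E.
G → L with every symbol nullable, so G is nullable.
Q → G with every symbol nullable, so Q is nullable.
L → L' with every symbol nullable, so L is nullable.
No other nonterminal has a production whose RHS symbols are all nullable.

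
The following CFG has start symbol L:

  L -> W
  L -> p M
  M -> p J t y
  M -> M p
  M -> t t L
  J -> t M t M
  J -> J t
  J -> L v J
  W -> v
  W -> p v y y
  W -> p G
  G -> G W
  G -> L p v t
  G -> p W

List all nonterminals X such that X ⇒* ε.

No nonterminal has an empty production or an RHS whose symbols are all nullable.

{ } (none)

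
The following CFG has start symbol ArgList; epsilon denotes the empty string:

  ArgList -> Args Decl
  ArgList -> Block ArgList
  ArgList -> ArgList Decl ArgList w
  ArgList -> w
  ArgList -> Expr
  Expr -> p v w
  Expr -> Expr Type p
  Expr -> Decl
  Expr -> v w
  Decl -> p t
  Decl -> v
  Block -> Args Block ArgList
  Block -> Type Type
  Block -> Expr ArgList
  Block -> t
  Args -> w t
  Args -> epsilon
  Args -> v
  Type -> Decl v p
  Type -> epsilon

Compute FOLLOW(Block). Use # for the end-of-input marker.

In ArgList -> Block ArgList: add FIRST(ArgList) = { p, t, v, w }.
In Block -> Args Block ArgList: add FIRST(ArgList) = { p, t, v, w }.
Union: FOLLOW(Block) = { p, t, v, w }.

{ p, t, v, w }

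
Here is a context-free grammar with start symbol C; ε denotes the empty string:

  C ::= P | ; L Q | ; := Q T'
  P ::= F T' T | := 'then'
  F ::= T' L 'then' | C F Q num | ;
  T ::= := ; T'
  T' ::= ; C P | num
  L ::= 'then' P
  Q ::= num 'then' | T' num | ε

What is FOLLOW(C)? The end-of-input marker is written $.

{ $, :=, ;, num }

C is the start symbol, so $ ∈ FOLLOW(C).
In F ::= C F Q num: add FIRST(F Q num) = { :=, ;, num }.
In T' ::= ; C P: add FIRST(P) = { :=, ;, num }.
Union: FOLLOW(C) = { $, :=, ;, num }.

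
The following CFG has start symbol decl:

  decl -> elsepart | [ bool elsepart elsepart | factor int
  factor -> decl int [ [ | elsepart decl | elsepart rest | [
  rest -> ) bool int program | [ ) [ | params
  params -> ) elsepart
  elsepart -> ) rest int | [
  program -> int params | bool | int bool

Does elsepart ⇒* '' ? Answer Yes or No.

No nonterminal in this grammar is nullable.
No production of elsepart has an RHS whose symbols are all nullable, so elsepart is not nullable.

No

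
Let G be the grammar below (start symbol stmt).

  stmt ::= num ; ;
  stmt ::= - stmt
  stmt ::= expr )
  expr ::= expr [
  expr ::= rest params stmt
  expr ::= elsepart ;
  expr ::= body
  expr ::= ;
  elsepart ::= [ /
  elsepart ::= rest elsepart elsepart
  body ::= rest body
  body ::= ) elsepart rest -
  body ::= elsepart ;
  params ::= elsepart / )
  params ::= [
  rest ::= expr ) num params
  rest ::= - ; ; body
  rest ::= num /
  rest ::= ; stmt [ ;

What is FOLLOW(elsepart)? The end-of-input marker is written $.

In expr ::= elsepart ;: add FIRST(;) = { ; }.
In elsepart ::= rest elsepart elsepart: add FIRST(elsepart) = { ), -, ;, [, num }.
In elsepart ::= rest elsepart elsepart: elsepart is at the end, add FOLLOW(elsepart) = { ), -, /, ;, [, num }.
In body ::= ) elsepart rest -: add FIRST(rest -) = { ), -, ;, [, num }.
In body ::= elsepart ;: add FIRST(;) = { ; }.
In params ::= elsepart / ): add FIRST(/ )) = { / }.
Union: FOLLOW(elsepart) = { ), -, /, ;, [, num }.

{ ), -, /, ;, [, num }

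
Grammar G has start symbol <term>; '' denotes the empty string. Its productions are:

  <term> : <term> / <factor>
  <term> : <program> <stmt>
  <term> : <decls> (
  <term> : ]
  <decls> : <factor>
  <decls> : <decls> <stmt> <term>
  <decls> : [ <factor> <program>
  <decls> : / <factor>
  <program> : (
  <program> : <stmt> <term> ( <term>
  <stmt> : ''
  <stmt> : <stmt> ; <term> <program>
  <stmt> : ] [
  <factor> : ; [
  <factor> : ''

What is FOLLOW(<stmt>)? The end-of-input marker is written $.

In <term> : <program> <stmt>: <stmt> is at the end, add FOLLOW(<term>) = { $, (, /, ;, [, ] }.
In <decls> : <decls> <stmt> <term>: add FIRST(<term>) = { (, /, ;, [, ] }.
In <program> : <stmt> <term> ( <term>: add FIRST(<term> ( <term>) = { (, /, ;, [, ] }.
In <stmt> : <stmt> ; <term> <program>: add FIRST(; <term> <program>) = { ; }.
Union: FOLLOW(<stmt>) = { $, (, /, ;, [, ] }.

{ $, (, /, ;, [, ] }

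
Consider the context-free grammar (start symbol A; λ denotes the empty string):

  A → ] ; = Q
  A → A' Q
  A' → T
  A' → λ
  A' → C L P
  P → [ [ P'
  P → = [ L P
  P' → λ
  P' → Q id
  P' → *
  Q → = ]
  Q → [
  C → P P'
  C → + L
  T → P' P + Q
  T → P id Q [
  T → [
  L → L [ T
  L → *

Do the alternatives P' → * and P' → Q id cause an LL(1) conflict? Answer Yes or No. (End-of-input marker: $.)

No

FIRST(*) = { * } and FIRST(Q id) = { =, [ }.
The FIRST sets are disjoint and neither alternative is nullable — no conflict.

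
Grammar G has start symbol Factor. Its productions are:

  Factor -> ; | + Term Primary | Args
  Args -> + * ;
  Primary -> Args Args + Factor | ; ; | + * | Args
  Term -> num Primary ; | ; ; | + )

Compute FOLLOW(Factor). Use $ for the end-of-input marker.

{ $, ; }

Factor is the start symbol, so $ ∈ FOLLOW(Factor).
In Primary -> Args Args + Factor: Factor is at the end, add FOLLOW(Primary) = { $, ; }.
Union: FOLLOW(Factor) = { $, ; }.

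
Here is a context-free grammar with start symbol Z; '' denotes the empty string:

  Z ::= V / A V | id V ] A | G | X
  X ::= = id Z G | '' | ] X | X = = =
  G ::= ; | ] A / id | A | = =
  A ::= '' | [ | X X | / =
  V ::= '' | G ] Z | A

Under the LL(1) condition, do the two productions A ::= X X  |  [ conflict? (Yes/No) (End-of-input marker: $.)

FIRST(X X) = { =, ], '' } and FIRST([) = { [ }.
The first alternative is nullable and FOLLOW(A) = { $, /, ;, =, [, ] } shares [ with FIRST of the second — conflict.

Yes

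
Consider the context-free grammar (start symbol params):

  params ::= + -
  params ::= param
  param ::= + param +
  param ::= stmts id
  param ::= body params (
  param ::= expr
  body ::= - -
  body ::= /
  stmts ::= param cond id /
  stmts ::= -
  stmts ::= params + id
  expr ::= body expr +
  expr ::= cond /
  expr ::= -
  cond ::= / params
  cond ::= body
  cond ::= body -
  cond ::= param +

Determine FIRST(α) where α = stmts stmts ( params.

{ +, -, / }

Add FIRST(stmts) = { +, -, / }; stmts is not nullable, stop.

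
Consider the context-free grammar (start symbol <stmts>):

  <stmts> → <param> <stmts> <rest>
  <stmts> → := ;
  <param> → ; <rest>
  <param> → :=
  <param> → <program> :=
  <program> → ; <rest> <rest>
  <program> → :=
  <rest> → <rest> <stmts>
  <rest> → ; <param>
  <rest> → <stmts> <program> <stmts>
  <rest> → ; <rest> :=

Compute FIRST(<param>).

<param> → ; <rest> contributes {;}.
<param> → := contributes {:=}.
From <param> → <program> :=: add FIRST(<program>) = { :=, ; }.
Union: FIRST(<param>) = { :=, ; }.

{ :=, ; }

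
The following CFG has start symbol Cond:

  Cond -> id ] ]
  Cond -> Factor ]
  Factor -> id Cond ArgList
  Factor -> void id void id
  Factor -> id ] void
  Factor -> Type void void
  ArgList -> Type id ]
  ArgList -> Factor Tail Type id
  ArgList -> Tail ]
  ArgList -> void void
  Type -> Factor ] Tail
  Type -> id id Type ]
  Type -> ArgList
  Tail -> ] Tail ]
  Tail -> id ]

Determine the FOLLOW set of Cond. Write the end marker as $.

Cond is the start symbol, so $ ∈ FOLLOW(Cond).
In Factor -> id Cond ArgList: add FIRST(ArgList) = { ], id, void }.
Union: FOLLOW(Cond) = { $, ], id, void }.

{ $, ], id, void }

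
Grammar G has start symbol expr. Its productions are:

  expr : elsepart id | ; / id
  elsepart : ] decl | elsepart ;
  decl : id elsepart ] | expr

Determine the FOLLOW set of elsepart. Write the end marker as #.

In expr : elsepart id: add FIRST(id) = { id }.
In elsepart : elsepart ;: add FIRST(;) = { ; }.
In decl : id elsepart ]: add FIRST(]) = { ] }.
Union: FOLLOW(elsepart) = { ;, ], id }.

{ ;, ], id }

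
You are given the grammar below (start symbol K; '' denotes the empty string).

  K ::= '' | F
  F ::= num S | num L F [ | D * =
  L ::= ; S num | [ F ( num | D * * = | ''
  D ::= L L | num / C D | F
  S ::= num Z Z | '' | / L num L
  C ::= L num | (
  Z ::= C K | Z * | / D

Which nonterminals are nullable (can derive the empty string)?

Directly nullable (have an ''-production): K, L, S.
D ::= L L with every symbol nullable, so D is nullable.
No other nonterminal has a production whose RHS symbols are all nullable.

{ D, K, L, S }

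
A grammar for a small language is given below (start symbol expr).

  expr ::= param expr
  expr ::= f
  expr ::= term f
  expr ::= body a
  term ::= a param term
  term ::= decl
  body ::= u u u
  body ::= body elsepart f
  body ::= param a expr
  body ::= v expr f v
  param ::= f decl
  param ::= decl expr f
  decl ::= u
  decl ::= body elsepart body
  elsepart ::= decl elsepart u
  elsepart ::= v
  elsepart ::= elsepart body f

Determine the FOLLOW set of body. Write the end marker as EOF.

In expr ::= body a: add FIRST(a) = { a }.
In body ::= body elsepart f: add FIRST(elsepart f) = { f, u, v }.
In decl ::= body elsepart body: add FIRST(elsepart body) = { f, u, v }.
In decl ::= body elsepart body: body is at the end, add FOLLOW(decl) = { a, f, u, v }.
In elsepart ::= elsepart body f: add FIRST(f) = { f }.
Union: FOLLOW(body) = { a, f, u, v }.

{ a, f, u, v }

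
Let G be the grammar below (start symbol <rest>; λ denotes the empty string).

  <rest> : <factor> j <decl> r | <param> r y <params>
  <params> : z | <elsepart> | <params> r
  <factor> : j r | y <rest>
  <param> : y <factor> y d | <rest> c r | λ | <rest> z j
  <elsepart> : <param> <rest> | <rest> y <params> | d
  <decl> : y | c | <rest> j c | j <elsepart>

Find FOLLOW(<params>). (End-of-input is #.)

{ #, c, j, r, y, z }

In <rest> : <param> r y <params>: <params> is at the end, add FOLLOW(<rest>) = { #, c, j, r, y, z }.
In <params> : <params> r: add FIRST(r) = { r }.
In <elsepart> : <rest> y <params>: <params> is at the end, add FOLLOW(<elsepart>) = { #, c, j, r, y, z }.
Union: FOLLOW(<params>) = { #, c, j, r, y, z }.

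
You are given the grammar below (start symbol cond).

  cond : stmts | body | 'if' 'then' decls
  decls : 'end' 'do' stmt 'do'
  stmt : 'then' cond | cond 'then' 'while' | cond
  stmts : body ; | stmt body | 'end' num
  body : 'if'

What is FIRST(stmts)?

From stmts : body ;: add FIRST(body) = { 'if' }.
From stmts : stmt body: add FIRST(stmt) = { 'end', 'if', 'then' }.
stmts : 'end' num contributes {'end'}.
Union: FIRST(stmts) = { 'end', 'if', 'then' }.

{ 'end', 'if', 'then' }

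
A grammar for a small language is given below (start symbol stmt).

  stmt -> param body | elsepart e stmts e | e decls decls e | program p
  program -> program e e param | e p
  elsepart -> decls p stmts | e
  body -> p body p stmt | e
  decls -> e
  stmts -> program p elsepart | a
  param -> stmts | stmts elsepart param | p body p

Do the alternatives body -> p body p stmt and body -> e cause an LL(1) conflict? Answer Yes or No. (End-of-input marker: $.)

No

FIRST(p body p stmt) = { p } and FIRST(e) = { e }.
The FIRST sets are disjoint and neither alternative is nullable — no conflict.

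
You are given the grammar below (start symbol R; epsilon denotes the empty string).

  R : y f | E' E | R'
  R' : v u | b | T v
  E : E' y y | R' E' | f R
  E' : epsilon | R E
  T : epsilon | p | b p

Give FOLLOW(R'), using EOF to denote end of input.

{ EOF, b, f, p, v, y }

In R : R': R' is at the end, add FOLLOW(R) = { EOF, b, f, p, v, y }.
In E : R' E': add FIRST(E')\{epsilon} = { b, f, p, v, y }.
  Since E' is nullable, also add FOLLOW(E) = { EOF, b, f, p, v, y }.
Union: FOLLOW(R') = { EOF, b, f, p, v, y }.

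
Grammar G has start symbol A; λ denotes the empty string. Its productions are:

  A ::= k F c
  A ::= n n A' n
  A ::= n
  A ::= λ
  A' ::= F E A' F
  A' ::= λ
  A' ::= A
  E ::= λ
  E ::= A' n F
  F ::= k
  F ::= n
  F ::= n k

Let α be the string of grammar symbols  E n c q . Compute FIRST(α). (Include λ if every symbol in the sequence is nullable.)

Add FIRST(E)\{λ} = { k, n }; E is nullable, continue.
n is a terminal; add {n} and stop.

{ k, n }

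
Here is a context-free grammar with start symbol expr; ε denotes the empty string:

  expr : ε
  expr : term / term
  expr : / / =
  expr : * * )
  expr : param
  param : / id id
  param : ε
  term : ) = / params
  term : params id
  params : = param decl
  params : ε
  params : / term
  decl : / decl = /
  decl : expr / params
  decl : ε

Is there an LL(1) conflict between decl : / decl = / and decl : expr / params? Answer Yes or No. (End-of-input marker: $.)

Yes

FIRST(/ decl = /) = { / } and FIRST(expr / params) = { ), *, /, =, id }.
Both contain /, so the two alternatives are not disjoint — LL(1) conflict.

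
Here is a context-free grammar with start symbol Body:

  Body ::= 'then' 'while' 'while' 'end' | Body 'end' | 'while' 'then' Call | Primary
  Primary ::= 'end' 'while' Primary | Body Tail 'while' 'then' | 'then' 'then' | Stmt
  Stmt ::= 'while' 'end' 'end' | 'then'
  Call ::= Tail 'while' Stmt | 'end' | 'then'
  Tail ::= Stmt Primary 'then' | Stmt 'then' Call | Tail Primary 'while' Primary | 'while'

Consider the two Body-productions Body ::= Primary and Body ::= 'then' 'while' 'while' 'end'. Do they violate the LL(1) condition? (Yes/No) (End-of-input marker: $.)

FIRST(Primary) = { 'end', 'then', 'while' } and FIRST('then' 'while' 'while' 'end') = { 'then' }.
Both contain 'then', so the two alternatives are not disjoint — LL(1) conflict.

Yes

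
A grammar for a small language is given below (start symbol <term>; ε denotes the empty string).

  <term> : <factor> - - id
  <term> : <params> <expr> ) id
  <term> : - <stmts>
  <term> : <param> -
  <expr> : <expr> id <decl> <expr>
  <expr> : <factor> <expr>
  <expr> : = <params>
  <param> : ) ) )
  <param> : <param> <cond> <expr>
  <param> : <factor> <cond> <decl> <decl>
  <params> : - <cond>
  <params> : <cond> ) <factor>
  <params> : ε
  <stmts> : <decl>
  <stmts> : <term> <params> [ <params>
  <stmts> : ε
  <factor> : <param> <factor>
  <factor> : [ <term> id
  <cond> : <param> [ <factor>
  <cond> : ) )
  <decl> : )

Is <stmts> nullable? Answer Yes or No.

<stmts> has an ε-production, so <stmts> ⇒ ε.

Yes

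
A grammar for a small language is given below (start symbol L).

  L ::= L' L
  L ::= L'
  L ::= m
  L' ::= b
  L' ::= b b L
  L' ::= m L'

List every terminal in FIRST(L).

From L ::= L' L: add FIRST(L') = { b, m }.
From L ::= L': add FIRST(L') = { b, m }.
L ::= m contributes {m}.
Union: FIRST(L) = { b, m }.

{ b, m }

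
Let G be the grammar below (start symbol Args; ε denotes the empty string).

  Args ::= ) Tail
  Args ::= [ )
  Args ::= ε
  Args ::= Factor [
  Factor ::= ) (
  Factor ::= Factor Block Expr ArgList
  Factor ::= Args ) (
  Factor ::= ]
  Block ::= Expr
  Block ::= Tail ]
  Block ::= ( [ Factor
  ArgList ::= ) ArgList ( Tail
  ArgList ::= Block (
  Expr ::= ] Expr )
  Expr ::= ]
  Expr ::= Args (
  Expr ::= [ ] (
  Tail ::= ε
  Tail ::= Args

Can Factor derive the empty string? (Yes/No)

No

Nullable nonterminals: Args, Tail.
No production of Factor has an RHS whose symbols are all nullable, so Factor is not nullable.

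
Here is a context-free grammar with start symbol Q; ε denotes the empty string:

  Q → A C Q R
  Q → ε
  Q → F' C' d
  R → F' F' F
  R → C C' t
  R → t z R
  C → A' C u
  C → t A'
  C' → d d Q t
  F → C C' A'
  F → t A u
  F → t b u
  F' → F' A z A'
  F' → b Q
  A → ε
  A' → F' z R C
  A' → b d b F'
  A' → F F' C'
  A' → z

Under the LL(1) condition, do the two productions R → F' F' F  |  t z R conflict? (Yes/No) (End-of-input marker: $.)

FIRST(F' F' F) = { b } and FIRST(t z R) = { t }.
The FIRST sets are disjoint and neither alternative is nullable — no conflict.

No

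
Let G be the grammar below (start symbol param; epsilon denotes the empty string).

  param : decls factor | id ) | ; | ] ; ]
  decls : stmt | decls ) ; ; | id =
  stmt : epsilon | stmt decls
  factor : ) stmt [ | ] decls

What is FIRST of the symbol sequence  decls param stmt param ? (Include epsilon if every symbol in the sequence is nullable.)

Add FIRST(decls)\{epsilon} = { ), id }; decls is nullable, continue.
Add FIRST(param) = { ), ;, ], id }; param is not nullable, stop.

{ ), ;, ], id }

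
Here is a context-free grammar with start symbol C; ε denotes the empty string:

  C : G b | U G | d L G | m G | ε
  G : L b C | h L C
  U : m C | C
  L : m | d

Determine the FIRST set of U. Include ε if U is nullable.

U : m C contributes {m}.
From U : C: add FIRST(C) = { d, h, m, ε } (including ε since C is nullable).
Union: FIRST(U) = { d, h, m, ε }.

{ d, h, m, ε }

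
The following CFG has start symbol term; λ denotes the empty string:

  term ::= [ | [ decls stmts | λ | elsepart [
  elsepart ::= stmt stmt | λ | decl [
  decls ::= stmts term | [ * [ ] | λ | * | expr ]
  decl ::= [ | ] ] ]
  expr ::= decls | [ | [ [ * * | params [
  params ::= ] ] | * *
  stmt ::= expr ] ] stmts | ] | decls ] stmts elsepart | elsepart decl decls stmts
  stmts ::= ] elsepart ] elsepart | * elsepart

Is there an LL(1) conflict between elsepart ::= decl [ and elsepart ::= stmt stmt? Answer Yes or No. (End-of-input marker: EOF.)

Yes

FIRST(decl [) = { [, ] } and FIRST(stmt stmt) = { *, [, ] }.
Both contain [, so the two alternatives are not disjoint — LL(1) conflict.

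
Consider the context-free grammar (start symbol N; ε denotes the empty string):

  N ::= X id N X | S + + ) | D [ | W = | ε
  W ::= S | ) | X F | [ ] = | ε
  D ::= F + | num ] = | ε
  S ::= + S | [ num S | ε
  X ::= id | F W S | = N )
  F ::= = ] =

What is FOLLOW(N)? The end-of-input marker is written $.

N is the start symbol, so $ ∈ FOLLOW(N).
In N ::= X id N X: add FIRST(X) = { =, id }.
In X ::= = N ): add FIRST()) = { ) }.
Union: FOLLOW(N) = { $, ), =, id }.

{ $, ), =, id }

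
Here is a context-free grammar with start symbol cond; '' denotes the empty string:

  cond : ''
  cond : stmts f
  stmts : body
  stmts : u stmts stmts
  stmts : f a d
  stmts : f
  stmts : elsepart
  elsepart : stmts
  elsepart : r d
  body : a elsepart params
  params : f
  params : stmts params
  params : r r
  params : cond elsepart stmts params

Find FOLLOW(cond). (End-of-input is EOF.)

{ EOF, a, f, r, u }

cond is the start symbol, so EOF ∈ FOLLOW(cond).
In params : cond elsepart stmts params: add FIRST(elsepart stmts params) = { a, f, r, u }.
Union: FOLLOW(cond) = { EOF, a, f, r, u }.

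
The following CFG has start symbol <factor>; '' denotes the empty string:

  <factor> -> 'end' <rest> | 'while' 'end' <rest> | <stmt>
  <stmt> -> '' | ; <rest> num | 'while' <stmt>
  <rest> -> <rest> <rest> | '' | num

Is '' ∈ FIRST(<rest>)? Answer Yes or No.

Yes

<rest> has an ''-production, so <rest> ⇒ ''.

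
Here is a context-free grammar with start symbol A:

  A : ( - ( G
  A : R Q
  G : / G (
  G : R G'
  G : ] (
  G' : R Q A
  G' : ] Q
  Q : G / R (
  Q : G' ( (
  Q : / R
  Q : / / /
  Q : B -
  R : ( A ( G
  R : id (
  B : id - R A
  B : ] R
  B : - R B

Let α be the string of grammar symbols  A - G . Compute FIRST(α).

Add FIRST(A) = { (, id }; A is not nullable, stop.

{ (, id }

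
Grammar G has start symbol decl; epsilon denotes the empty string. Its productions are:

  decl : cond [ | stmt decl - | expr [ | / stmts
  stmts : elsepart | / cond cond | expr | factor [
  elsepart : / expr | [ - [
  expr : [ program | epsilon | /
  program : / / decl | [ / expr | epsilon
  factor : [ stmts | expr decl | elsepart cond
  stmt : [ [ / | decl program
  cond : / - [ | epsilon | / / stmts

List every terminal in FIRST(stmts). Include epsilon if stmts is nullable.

From stmts : elsepart: add FIRST(elsepart) = { /, [ }.
stmts : / cond cond contributes {/}.
From stmts : expr: add FIRST(expr) = { /, [, epsilon } (including epsilon since expr is nullable).
From stmts : factor [: add FIRST(factor) = { /, [ }.
Union: FIRST(stmts) = { /, [, epsilon }.

{ /, [, epsilon }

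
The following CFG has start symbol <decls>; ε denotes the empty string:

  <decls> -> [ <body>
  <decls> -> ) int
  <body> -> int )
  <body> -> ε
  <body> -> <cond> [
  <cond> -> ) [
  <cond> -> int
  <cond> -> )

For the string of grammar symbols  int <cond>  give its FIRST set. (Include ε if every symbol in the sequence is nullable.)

int is a terminal; add {int} and stop.

{ int }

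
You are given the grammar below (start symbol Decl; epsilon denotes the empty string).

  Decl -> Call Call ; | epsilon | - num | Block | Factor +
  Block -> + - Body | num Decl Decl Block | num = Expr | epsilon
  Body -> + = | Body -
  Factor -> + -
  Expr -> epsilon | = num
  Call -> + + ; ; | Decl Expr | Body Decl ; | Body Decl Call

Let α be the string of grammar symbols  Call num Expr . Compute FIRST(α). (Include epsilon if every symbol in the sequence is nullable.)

{ +, -, ;, =, num }

Add FIRST(Call)\{epsilon} = { +, -, ;, =, num }; Call is nullable, continue.
num is a terminal; add {num} and stop.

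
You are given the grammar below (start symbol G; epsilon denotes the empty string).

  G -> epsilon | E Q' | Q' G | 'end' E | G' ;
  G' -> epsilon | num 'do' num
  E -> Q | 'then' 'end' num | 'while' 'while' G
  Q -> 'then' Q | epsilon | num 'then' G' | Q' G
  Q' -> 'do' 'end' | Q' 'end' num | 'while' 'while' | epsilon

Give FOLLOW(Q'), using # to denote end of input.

{ #, 'do', 'end', 'then', 'while', ;, num }

In G -> E Q': Q' is at the end, add FOLLOW(G) = { #, 'do', 'end', 'while' }.
In G -> Q' G: add FIRST(G)\{epsilon} = { 'do', 'end', 'then', 'while', ;, num }.
  Since G is nullable, also add FOLLOW(G) = { #, 'do', 'end', 'while' }.
In Q -> Q' G: add FIRST(G)\{epsilon} = { 'do', 'end', 'then', 'while', ;, num }.
  Since G is nullable, also add FOLLOW(Q) = { #, 'do', 'end', 'while' }.
In Q' -> Q' 'end' num: add FIRST('end' num) = { 'end' }.
Union: FOLLOW(Q') = { #, 'do', 'end', 'then', 'while', ;, num }.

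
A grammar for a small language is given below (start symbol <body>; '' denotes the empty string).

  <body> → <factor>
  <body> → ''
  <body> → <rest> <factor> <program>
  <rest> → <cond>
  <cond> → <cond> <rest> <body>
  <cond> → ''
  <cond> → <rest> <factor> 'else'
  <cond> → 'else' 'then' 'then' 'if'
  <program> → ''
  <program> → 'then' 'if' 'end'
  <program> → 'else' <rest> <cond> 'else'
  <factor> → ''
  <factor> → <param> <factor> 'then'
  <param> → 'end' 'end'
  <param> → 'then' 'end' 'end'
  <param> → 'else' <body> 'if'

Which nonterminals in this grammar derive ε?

Directly nullable (have an ''-production): <body>, <cond>, <program>, <factor>.
<rest> → <cond> with every symbol nullable, so <rest> is nullable.
No other nonterminal has a production whose RHS symbols are all nullable.

{ <body>, <cond>, <factor>, <program>, <rest> }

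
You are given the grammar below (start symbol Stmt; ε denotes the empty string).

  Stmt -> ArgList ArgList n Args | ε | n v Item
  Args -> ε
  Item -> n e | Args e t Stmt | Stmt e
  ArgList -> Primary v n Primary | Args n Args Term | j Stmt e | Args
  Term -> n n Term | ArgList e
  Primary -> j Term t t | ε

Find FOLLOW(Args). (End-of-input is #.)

In Stmt -> ArgList ArgList n Args: Args is at the end, add FOLLOW(Stmt) = { #, e }.
In Item -> Args e t Stmt: add FIRST(e t Stmt) = { e }.
In ArgList -> Args n Args Term: add FIRST(n Args Term) = { n }.
In ArgList -> Args n Args Term: add FIRST(Term) = { e, j, n, v }.
In ArgList -> Args: Args is at the end, add FOLLOW(ArgList) = { e, j, n, v }.
Union: FOLLOW(Args) = { #, e, j, n, v }.

{ #, e, j, n, v }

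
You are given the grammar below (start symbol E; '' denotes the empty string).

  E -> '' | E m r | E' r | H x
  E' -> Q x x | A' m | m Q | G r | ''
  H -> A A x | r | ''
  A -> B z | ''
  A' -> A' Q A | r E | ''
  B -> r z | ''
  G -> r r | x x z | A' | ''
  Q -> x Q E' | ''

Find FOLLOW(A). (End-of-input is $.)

In H -> A A x: add FIRST(A x) = { r, x, z }.
In H -> A A x: add FIRST(x) = { x }.
In A' -> A' Q A: A is at the end, add FOLLOW(A') = { m, r, x, z }.
Union: FOLLOW(A) = { m, r, x, z }.

{ m, r, x, z }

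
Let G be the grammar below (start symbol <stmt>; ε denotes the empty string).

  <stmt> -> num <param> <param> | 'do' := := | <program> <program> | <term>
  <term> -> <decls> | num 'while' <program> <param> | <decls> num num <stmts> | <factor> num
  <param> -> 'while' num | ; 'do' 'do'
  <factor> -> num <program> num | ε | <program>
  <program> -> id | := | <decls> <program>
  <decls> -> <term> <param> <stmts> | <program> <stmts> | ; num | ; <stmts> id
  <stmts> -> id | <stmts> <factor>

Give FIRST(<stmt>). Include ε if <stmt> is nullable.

{ 'do', :=, ;, id, num }

<stmt> -> num <param> <param> contributes {num}.
<stmt> -> 'do' := := contributes {'do'}.
From <stmt> -> <program> <program>: add FIRST(<program>) = { :=, ;, id, num }.
From <stmt> -> <term>: add FIRST(<term>) = { :=, ;, id, num }.
Union: FIRST(<stmt>) = { 'do', :=, ;, id, num }.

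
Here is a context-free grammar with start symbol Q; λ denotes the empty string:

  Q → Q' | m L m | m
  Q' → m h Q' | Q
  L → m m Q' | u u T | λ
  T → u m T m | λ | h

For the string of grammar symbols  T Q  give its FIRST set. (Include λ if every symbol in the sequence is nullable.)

{ h, m, u }

Add FIRST(T)\{λ} = { h, u }; T is nullable, continue.
Add FIRST(Q) = { m }; Q is not nullable, stop.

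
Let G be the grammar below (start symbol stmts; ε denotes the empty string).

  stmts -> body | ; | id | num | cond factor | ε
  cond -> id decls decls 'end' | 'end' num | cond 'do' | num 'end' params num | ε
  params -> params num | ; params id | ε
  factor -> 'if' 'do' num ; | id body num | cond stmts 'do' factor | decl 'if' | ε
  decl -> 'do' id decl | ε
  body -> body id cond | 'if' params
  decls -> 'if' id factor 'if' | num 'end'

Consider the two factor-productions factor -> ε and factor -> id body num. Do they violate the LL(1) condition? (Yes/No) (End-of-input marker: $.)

No

FIRST(ε) = { ε } and FIRST(id body num) = { id }.
The first is nullable but FOLLOW(factor) = { $, 'do', 'if' } is disjoint from FIRST of the second.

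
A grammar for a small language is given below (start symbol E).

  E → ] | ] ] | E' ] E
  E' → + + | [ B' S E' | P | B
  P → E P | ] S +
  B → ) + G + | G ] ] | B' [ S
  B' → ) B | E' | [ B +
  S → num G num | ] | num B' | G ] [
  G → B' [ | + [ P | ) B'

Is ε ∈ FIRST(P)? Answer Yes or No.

No

No nonterminal in this grammar is nullable.
No production of P has an RHS whose symbols are all nullable, so P is not nullable.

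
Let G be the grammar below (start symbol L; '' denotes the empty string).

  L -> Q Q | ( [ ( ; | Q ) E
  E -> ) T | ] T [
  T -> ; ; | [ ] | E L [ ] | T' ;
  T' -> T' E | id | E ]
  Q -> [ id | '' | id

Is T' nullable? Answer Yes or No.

No

Nullable nonterminals: L, Q.
No production of T' has an RHS whose symbols are all nullable, so T' is not nullable.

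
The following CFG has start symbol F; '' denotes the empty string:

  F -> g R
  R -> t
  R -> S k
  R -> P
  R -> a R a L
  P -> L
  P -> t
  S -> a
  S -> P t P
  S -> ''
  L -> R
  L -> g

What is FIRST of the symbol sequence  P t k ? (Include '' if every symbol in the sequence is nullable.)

Add FIRST(P) = { a, g, k, t }; P is not nullable, stop.

{ a, g, k, t }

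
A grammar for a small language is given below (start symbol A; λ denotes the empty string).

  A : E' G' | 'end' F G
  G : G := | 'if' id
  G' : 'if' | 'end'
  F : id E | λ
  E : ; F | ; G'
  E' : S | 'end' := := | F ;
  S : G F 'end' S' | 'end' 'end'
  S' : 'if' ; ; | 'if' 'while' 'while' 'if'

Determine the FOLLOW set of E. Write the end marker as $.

{ 'end', 'if', ; }

In F : id E: E is at the end, add FOLLOW(F) = { 'end', 'if', ; }.
Union: FOLLOW(E) = { 'end', 'if', ; }.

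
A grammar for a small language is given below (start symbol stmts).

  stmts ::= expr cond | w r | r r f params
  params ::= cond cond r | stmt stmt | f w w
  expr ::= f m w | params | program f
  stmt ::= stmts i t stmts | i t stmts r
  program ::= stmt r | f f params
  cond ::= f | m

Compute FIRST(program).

From program ::= stmt r: add FIRST(stmt) = { f, i, m, r, w }.
program ::= f f params contributes {f}.
Union: FIRST(program) = { f, i, m, r, w }.

{ f, i, m, r, w }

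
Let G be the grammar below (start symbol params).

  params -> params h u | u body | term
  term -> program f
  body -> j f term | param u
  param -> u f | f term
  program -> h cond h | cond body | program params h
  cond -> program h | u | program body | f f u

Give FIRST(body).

body -> j f term contributes {j}.
From body -> param u: add FIRST(param) = { f, u }.
Union: FIRST(body) = { f, j, u }.

{ f, j, u }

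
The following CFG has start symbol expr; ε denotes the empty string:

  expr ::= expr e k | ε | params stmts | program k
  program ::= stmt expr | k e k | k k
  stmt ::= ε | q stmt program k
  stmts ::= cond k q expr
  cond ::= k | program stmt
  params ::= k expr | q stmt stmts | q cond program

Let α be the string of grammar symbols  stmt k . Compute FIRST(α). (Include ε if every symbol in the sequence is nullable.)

Add FIRST(stmt)\{ε} = { q }; stmt is nullable, continue.
k is a terminal; add {k} and stop.

{ k, q }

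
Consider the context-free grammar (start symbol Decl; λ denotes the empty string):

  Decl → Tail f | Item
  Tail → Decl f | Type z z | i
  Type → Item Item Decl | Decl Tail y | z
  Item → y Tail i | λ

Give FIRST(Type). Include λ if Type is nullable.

{ f, i, y, z, λ }

From Type → Item Item Decl: Item, Item, Decl nullable, take FIRST(Item) ∪ FIRST(Item) ∪ FIRST(Decl) = { f, i, y, z }; also λ since the whole RHS is nullable.
From Type → Decl Tail y: Decl nullable, take FIRST(Decl) ∪ FIRST(Tail) = { f, i, y, z }.
Type → z contributes {z}.
Union: FIRST(Type) = { f, i, y, z, λ }.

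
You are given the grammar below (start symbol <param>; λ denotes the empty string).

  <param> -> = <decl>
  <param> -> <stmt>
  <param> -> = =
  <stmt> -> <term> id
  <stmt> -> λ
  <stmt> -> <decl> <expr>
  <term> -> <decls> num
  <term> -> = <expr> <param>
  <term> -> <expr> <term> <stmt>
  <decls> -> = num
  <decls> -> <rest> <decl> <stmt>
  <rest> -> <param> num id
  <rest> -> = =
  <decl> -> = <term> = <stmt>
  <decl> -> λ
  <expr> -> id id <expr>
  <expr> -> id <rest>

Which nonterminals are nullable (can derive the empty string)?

Directly nullable (have an λ-production): <stmt>, <decl>.
<param> -> <stmt> with every symbol nullable, so <param> is nullable.
No other nonterminal has a production whose RHS symbols are all nullable.

{ <decl>, <param>, <stmt> }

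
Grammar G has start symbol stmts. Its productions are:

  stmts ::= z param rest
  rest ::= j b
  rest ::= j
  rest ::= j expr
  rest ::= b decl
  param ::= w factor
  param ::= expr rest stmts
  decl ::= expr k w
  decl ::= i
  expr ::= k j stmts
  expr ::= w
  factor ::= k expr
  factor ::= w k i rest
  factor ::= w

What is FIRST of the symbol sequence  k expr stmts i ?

{ k }

k is a terminal; add {k} and stop.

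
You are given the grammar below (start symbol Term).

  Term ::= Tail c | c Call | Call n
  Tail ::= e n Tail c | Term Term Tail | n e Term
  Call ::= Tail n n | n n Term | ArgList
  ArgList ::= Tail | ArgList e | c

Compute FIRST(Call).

From Call ::= Tail n n: add FIRST(Tail) = { c, e, n }.
Call ::= n n Term contributes {n}.
From Call ::= ArgList: add FIRST(ArgList) = { c, e, n }.
Union: FIRST(Call) = { c, e, n }.

{ c, e, n }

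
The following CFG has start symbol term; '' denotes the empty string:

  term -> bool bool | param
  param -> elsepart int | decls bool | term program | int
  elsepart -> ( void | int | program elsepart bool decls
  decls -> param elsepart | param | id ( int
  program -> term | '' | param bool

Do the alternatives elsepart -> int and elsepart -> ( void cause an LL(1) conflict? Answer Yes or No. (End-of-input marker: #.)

FIRST(int) = { int } and FIRST(( void) = { ( }.
The FIRST sets are disjoint and neither alternative is nullable — no conflict.

No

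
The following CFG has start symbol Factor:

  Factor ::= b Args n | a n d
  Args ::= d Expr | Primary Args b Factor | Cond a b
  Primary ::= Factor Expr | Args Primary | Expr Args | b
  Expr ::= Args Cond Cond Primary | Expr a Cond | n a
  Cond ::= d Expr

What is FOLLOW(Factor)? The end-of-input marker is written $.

Factor is the start symbol, so $ ∈ FOLLOW(Factor).
In Args ::= Primary Args b Factor: Factor is at the end, add FOLLOW(Args) = { a, b, d, n }.
In Primary ::= Factor Expr: add FIRST(Expr) = { a, b, d, n }.
Union: FOLLOW(Factor) = { $, a, b, d, n }.

{ $, a, b, d, n }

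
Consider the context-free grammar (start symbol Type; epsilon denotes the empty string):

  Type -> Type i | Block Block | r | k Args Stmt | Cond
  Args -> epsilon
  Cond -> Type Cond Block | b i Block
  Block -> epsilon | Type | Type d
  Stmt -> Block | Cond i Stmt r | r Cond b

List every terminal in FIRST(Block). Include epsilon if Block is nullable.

{ b, d, i, k, r, epsilon }

Block -> epsilon contributes epsilon.
From Block -> Type: add FIRST(Type) = { b, d, i, k, r, epsilon } (including epsilon since Type is nullable).
From Block -> Type d: Type nullable, take FIRST(Type) ∪ {d} = { b, d, i, k, r }.
Union: FIRST(Block) = { b, d, i, k, r, epsilon }.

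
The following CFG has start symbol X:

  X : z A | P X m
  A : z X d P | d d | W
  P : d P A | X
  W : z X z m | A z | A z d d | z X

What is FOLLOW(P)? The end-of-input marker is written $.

In X : P X m: add FIRST(X m) = { d, z }.
In A : z X d P: P is at the end, add FOLLOW(A) = { $, d, m, z }.
In P : d P A: add FIRST(A) = { d, z }.
Union: FOLLOW(P) = { $, d, m, z }.

{ $, d, m, z }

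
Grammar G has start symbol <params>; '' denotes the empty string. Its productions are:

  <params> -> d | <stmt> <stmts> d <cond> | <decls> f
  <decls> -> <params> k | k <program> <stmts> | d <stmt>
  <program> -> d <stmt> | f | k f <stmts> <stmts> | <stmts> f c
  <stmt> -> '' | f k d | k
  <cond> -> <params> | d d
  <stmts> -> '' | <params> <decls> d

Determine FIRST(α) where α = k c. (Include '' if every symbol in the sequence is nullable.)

k is a terminal; add {k} and stop.

{ k }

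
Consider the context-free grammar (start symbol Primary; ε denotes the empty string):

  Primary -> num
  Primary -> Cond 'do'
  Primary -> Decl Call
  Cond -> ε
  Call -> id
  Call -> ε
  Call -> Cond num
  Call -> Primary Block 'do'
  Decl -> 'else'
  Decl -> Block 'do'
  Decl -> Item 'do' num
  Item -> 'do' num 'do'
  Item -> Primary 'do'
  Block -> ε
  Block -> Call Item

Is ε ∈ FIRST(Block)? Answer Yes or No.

Yes

Block has an ε-production, so Block ⇒ ε.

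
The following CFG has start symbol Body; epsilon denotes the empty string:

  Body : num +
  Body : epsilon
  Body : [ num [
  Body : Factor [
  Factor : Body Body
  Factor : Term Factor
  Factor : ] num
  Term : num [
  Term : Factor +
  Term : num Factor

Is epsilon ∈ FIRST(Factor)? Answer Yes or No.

Factor : Body Body and each of Body, Body is nullable, so Factor ⇒* epsilon.

Yes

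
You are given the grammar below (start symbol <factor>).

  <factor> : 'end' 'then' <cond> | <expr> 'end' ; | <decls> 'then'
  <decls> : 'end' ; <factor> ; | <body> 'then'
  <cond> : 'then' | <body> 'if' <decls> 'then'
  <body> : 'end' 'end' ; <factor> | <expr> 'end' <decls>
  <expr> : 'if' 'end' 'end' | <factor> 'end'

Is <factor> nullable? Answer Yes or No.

No

No nonterminal in this grammar is nullable.
No production of <factor> has an RHS whose symbols are all nullable, so <factor> is not nullable.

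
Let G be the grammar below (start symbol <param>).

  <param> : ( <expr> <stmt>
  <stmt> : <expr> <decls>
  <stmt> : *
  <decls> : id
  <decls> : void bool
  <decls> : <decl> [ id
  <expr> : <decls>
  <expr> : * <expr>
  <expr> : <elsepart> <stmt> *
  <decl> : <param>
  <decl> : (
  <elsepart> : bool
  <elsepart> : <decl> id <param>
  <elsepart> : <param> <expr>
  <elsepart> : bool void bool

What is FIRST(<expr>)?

From <expr> : <decls>: add FIRST(<decls>) = { (, id, void }.
<expr> : * <expr> contributes {*}.
From <expr> : <elsepart> <stmt> *: add FIRST(<elsepart>) = { (, bool }.
Union: FIRST(<expr>) = { (, *, bool, id, void }.

{ (, *, bool, id, void }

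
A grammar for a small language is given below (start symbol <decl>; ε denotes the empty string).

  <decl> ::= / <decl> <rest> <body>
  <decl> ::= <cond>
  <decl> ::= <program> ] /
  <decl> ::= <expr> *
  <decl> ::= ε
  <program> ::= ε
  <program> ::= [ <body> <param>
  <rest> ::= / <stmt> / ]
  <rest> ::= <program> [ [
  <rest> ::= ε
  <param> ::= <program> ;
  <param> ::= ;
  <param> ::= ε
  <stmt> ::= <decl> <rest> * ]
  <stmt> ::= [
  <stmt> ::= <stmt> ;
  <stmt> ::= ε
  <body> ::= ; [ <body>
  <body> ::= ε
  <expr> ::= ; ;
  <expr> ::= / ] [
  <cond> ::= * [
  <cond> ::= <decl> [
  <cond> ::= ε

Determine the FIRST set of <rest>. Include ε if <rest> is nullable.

<rest> ::= / <stmt> / ] contributes {/}.
From <rest> ::= <program> [ [: <program> nullable, take FIRST(<program>) ∪ {[} = { [ }.
<rest> ::= ε contributes ε.
Union: FIRST(<rest>) = { /, [, ε }.

{ /, [, ε }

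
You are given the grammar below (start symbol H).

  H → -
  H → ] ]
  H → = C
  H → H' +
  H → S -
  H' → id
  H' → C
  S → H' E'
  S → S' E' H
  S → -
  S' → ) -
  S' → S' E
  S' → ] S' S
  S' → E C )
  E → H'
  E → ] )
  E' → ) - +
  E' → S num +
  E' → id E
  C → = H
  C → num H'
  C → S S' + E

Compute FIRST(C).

C → = H contributes {=}.
C → num H' contributes {num}.
From C → S S' + E: add FIRST(S) = { ), -, =, ], id, num }.
Union: FIRST(C) = { ), -, =, ], id, num }.

{ ), -, =, ], id, num }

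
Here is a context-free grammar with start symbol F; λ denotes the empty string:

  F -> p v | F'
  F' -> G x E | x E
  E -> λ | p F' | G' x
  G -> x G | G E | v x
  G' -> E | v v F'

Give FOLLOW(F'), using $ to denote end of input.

In F -> F': F' is at the end, add FOLLOW(F) = { $ }.
In E -> p F': F' is at the end, add FOLLOW(E) = { $, p, v, x }.
In G' -> v v F': F' is at the end, add FOLLOW(G') = { x }.
Union: FOLLOW(F') = { $, p, v, x }.

{ $, p, v, x }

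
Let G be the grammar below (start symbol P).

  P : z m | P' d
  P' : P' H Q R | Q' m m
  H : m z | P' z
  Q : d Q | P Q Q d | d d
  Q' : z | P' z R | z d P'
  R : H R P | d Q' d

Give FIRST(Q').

Q' : z contributes {z}.
From Q' : P' z R: add FIRST(P') = { z }.
Q' : z d P' contributes {z}.
Union: FIRST(Q') = { z }.

{ z }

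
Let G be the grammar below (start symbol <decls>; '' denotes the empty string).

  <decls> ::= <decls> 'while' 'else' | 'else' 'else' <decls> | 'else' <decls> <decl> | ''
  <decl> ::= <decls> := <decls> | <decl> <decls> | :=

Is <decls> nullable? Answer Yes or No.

<decls> has an ''-production, so <decls> ⇒ ''.

Yes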